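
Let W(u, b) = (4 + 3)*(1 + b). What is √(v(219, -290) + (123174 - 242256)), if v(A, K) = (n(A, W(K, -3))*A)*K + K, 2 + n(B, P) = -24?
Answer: 4*√95743 ≈ 1237.7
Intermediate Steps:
W(u, b) = 7 + 7*b (W(u, b) = 7*(1 + b) = 7 + 7*b)
n(B, P) = -26 (n(B, P) = -2 - 24 = -26)
v(A, K) = K - 26*A*K (v(A, K) = (-26*A)*K + K = -26*A*K + K = K - 26*A*K)
√(v(219, -290) + (123174 - 242256)) = √(-290*(1 - 26*219) + (123174 - 242256)) = √(-290*(1 - 5694) - 119082) = √(-290*(-5693) - 119082) = √(1650970 - 119082) = √1531888 = 4*√95743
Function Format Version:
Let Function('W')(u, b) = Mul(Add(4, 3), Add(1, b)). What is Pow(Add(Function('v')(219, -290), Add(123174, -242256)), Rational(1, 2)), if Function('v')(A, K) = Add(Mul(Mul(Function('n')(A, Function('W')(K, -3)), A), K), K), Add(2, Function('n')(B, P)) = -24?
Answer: Mul(4, Pow(95743, Rational(1, 2))) ≈ 1237.7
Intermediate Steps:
Function('W')(u, b) = Add(7, Mul(7, b)) (Function('W')(u, b) = Mul(7, Add(1, b)) = Add(7, Mul(7, b)))
Function('n')(B, P) = -26 (Function('n')(B, P) = Add(-2, -24) = -26)
Function('v')(A, K) = Add(K, Mul(-26, A, K)) (Function('v')(A, K) = Add(Mul(Mul(-26, A), K), K) = Add(Mul(-26, A, K), K) = Add(K, Mul(-26, A, K)))
Pow(Add(Function('v')(219, -290), Add(123174, -242256)), Rational(1, 2)) = Pow(Add(Mul(-290, Add(1, Mul(-26, 219))), Add(123174, -242256)), Rational(1, 2)) = Pow(Add(Mul(-290, Add(1, -5694)), -119082), Rational(1, 2)) = Pow(Add(Mul(-290, -5693), -119082), Rational(1, 2)) = Pow(Add(1650970, -119082), Rational(1, 2)) = Pow(1531888, Rational(1, 2)) = Mul(4, Pow(95743, Rational(1, 2)))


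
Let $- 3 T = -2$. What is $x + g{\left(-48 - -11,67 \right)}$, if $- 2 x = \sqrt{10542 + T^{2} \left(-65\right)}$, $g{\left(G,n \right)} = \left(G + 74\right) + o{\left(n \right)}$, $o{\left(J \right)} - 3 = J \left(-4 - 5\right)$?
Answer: $-563 - \frac{\sqrt{94618}}{6} \approx -614.27$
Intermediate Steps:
$T = \frac{2}{3}$ ($T = \left(- \frac{1}{3}\right) \left(-2\right) = \frac{2}{3} \approx 0.66667$)
$o{\left(J \right)} = 3 - 9 J$ ($o{\left(J \right)} = 3 + J \left(-4 - 5\right) = 3 + J \left(-9\right) = 3 - 9 J$)
$g{\left(G,n \right)} = 77 + G - 9 n$ ($g{\left(G,n \right)} = \left(G + 74\right) - \left(-3 + 9 n\right) = \left(74 + G\right) - \left(-3 + 9 n\right) = 77 + G - 9 n$)
$x = - \frac{\sqrt{94618}}{6}$ ($x = - \frac{\sqrt{10542 + \left(\frac{2}{3}\right)^{2} \left(-65\right)}}{2} = - \frac{\sqrt{10542 + \frac{4}{9} \left(-65\right)}}{2} = - \frac{\sqrt{10542 - \frac{260}{9}}}{2} = - \frac{\sqrt{\frac{94618}{9}}}{2} = - \frac{\frac{1}{3} \sqrt{94618}}{2} = - \frac{\sqrt{94618}}{6} \approx -51.267$)
$x + g{\left(-48 - -11,67 \right)} = - \frac{\sqrt{94618}}{6} - 563 = -563 - \frac{\sqrt{94618}}{6}$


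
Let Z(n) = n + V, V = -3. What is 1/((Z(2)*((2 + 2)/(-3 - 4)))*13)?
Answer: 7/52 ≈ 0.13462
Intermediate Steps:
Z(n) = -3 + n (Z(n) = n - 3 = -3 + n)
1/((Z(2)*((2 + 2)/(-3 - 4)))*13) = 1/(((-3 + 2)*((2 + 2)/(-3 - 4)))*13) = 1/(-4/(-7)*13) = 1/(-4*(-1)/7*13) = 1/(-1*(-4/7)*13) = 1/((4/7)*13) = 1/(52/7) = 7/52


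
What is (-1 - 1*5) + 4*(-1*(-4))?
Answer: 10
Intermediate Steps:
(-1 - 1*5) + 4*(-1*(-4)) = (-1 - 5) + 4*4 = -6 + 16 = 10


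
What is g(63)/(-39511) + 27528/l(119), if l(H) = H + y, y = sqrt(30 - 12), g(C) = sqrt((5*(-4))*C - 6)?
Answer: 3275832/14143 - 82584*sqrt(2)/14143 - I*sqrt(1266)/39511 ≈ 223.36 - 0.00090053*I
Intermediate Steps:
g(C) = sqrt(-6 - 20*C) (g(C) = sqrt(-20*C - 6) = sqrt(-6 - 20*C))
y = 3*sqrt(2) (y = sqrt(18) = 3*sqrt(2) ≈ 4.2426)
l(H) = H + 3*sqrt(2)
g(63)/(-39511) + 27528/l(119) = sqrt(-6 - 20*63)/(-39511) + 27528/(119 + 3*sqrt(2)) = sqrt(-6 - 1260)*(-1/39511) + 27528/(119 + 3*sqrt(2)) = sqrt(-1266)*(-1/39511) + 27528/(119 + 3*sqrt(2)) = (I*sqrt(1266))*(-1/39511) + 27528/(119 + 3*sqrt(2)) = -I*sqrt(1266)/39511 + 27528/(119 + 3*sqrt(2)) = 27528/(119 + 3*sqrt(2)) - I*sqrt(1266)/39511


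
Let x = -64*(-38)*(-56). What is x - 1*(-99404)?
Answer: -36788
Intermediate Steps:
x = -136192 (x = 2432*(-56) = -136192)
x - 1*(-99404) = -136192 - 1*(-99404) = -136192 + 99404 = -36788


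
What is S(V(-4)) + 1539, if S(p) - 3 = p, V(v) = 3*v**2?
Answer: 1590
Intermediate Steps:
S(p) = 3 + p
S(V(-4)) + 1539 = (3 + 3*(-4)**2) + 1539 = (3 + 3*16) + 1539 = (3 + 48) + 1539 = 51 + 1539 = 1590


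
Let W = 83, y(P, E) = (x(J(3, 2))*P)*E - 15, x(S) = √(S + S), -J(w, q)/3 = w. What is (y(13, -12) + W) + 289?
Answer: 357 - 468*I*√2 ≈ 357.0 - 661.85*I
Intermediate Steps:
J(w, q) = -3*w
x(S) = √2*√S (x(S) = √(2*S) = √2*√S)
y(P, E) = -15 + 3*I*E*P*√2 (y(P, E) = ((√2*√(-3*3))*P)*E - 15 = ((√2*√(-9))*P)*E - 15 = ((√2*(3*I))*P)*E - 15 = ((3*I*√2)*P)*E - 15 = (3*I*P*√2)*E - 15 = 3*I*E*P*√2 - 15 = -15 + 3*I*E*P*√2)
(y(13, -12) + W) + 289 = ((-15 + 3*I*(-12)*13*√2) + 83) + 289 = ((-15 - 468*I*√2) + 83) + 289 = (68 - 468*I*√2) + 289 = 357 - 468*I*√2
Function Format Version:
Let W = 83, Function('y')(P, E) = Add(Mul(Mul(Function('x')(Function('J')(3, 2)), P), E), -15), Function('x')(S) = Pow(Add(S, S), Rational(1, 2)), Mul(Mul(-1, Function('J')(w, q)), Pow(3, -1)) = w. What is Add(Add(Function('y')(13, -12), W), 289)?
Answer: Add(357, Mul(-468, I, Pow(2, Rational(1, 2)))) ≈ Add(357.00, Mul(-661.85, I))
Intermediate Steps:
Function('J')(w, q) = Mul(-3, w)
Function('x')(S) = Mul(Pow(2, Rational(1, 2)), Pow(S, Rational(1, 2))) (Function('x')(S) = Pow(Mul(2, S), Rational(1, 2)) = Mul(Pow(2, Rational(1, 2)), Pow(S, Rational(1, 2))))
Function('y')(P, E) = Add(-15, Mul(3, I, E, P, Pow(2, Rational(1, 2)))) (Function('y')(P, E) = Add(Mul(Mul(Mul(Pow(2, Rational(1, 2)), Pow(Mul(-3, 3), Rational(1, 2))), P), E), -15) = Add(Mul(Mul(Mul(Pow(2, Rational(1, 2)), Pow(-9, Rational(1, 2))), P), E), -15) = Add(Mul(Mul(Mul(Pow(2, Rational(1, 2)), Mul(3, I)), P), E), -15) = Add(Mul(Mul(Mul(3, I, Pow(2, Rational(1, 2))), P), E), -15) = Add(Mul(Mul(3, I, P, Pow(2, Rational(1, 2))), E), -15) = Add(Mul(3, I, E, P, Pow(2, Rational(1, 2))), -15) = Add(-15, Mul(3, I, E, P, Pow(2, Rational(1, 2)))))
Add(Add(Function('y')(13, -12), W), 289) = Add(Add(Add(-15, Mul(3, I, -12, 13, Pow(2, Rational(1, 2)))), 83), 289) = Add(Add(Add(-15, Mul(-468, I, Pow(2, Rational(1, 2)))), 83), 289) = Add(Add(68, Mul(-468, I, Pow(2, Rational(1, 2)))), 289) = Add(357, Mul(-468, I, Pow(2, Rational(1, 2))))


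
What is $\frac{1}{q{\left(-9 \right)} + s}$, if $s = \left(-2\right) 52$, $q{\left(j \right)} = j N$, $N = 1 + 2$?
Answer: $- \frac{1}{131} \approx -0.0076336$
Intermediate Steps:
$N = 3$
$q{\left(j \right)} = 3 j$ ($q{\left(j \right)} = j 3 = 3 j$)
$s = -104$
$\frac{1}{q{\left(-9 \right)} + s} = \frac{1}{3 \left(-9\right) - 104} = \frac{1}{-27 - 104} = \frac{1}{-131} = - \frac{1}{131}$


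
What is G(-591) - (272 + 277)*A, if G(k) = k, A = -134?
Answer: 72975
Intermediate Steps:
G(-591) - (272 + 277)*A = -591 - (272 + 277)*(-134) = -591 - 549*(-134) = -591 - 1*(-73566) = -591 + 73566 = 72975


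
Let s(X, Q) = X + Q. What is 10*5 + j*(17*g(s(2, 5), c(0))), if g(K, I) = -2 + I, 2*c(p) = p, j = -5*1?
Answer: 220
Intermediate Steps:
j = -5
s(X, Q) = Q + X
c(p) = p/2
10*5 + j*(17*g(s(2, 5), c(0))) = 10*5 - 85*(-2 + (½)*0) = 50 - 85*(-2 + 0) = 50 - 85*(-2) = 50 - 5*(-34) = 50 + 170 = 220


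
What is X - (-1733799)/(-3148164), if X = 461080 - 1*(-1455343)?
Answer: 2011070721191/1049388 ≈ 1.9164e+6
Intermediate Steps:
X = 1916423 (X = 461080 + 1455343 = 1916423)
X - (-1733799)/(-3148164) = 1916423 - (-1733799)/(-3148164) = 1916423 - (-1733799)*(-1)/3148164 = 1916423 - 1*577933/1049388 = 1916423 - 577933/1049388 = 2011070721191/1049388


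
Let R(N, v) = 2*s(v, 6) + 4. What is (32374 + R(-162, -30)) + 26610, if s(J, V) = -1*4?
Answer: 58980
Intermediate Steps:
s(J, V) = -4
R(N, v) = -4 (R(N, v) = 2*(-4) + 4 = -8 + 4 = -4)
(32374 + R(-162, -30)) + 26610 = (32374 - 4) + 26610 = 32370 + 26610 = 58980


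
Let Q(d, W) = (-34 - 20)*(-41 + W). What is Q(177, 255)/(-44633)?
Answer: 11556/44633 ≈ 0.25891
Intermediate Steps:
Q(d, W) = 2214 - 54*W (Q(d, W) = -54*(-41 + W) = 2214 - 54*W)
Q(177, 255)/(-44633) = (2214 - 54*255)/(-44633) = (2214 - 13770)*(-1/44633) = -11556*(-1/44633) = 11556/44633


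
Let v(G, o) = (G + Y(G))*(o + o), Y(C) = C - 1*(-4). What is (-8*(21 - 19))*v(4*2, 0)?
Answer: 0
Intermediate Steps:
Y(C) = 4 + C (Y(C) = C + 4 = 4 + C)
v(G, o) = 2*o*(4 + 2*G) (v(G, o) = (G + (4 + G))*(o + o) = (4 + 2*G)*(2*o) = 2*o*(4 + 2*G))
(-8*(21 - 19))*v(4*2, 0) = (-8*(21 - 19))*(4*0*(2 + 4*2)) = (-8*2)*(4*0*(2 + 8)) = -64*0*10 = -16*0 = 0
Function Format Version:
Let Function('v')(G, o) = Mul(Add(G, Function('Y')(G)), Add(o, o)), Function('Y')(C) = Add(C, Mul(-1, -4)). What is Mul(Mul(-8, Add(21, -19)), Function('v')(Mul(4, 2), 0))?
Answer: 0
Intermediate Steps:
Function('Y')(C) = Add(4, C) (Function('Y')(C) = Add(C, 4) = Add(4, C))
Function('v')(G, o) = Mul(2, o, Add(4, Mul(2, G))) (Function('v')(G, o) = Mul(Add(G, Add(4, G)), Add(o, o)) = Mul(Add(4, Mul(2, G)), Mul(2, o)) = Mul(2, o, Add(4, Mul(2, G))))
Mul(Mul(-8, Add(21, -19)), Function('v')(Mul(4, 2), 0)) = Mul(Mul(-8, Add(21, -19)), Mul(4, 0, Add(2, Mul(4, 2)))) = Mul(Mul(-8, 2), Mul(4, 0, Add(2, 8))) = Mul(-16, Mul(4, 0, 10)) = Mul(-16, 0) = 0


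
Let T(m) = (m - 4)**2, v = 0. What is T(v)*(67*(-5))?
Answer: -5360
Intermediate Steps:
T(m) = (-4 + m)**2
T(v)*(67*(-5)) = (-4 + 0)**2*(67*(-5)) = (-4)**2*(-335) = 16*(-335) = -5360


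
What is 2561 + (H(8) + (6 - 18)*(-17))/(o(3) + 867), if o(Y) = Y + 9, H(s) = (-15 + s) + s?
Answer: 2251324/879 ≈ 2561.2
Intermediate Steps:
H(s) = -15 + 2*s
o(Y) = 9 + Y
2561 + (H(8) + (6 - 18)*(-17))/(o(3) + 867) = 2561 + ((-15 + 2*8) + (6 - 18)*(-17))/((9 + 3) + 867) = 2561 + ((-15 + 16) - 12*(-17))/(12 + 867) = 2561 + (1 + 204)/879 = 2561 + 205*(1/879) = 2561 + 205/879 = 2251324/879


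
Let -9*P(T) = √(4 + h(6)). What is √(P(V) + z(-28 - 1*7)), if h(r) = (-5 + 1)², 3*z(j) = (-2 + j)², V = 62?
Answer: √(4107 - 2*√5)/3 ≈ 21.350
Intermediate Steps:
z(j) = (-2 + j)²/3
h(r) = 16 (h(r) = (-4)² = 16)
P(T) = -2*√5/9 (P(T) = -√(4 + 16)/9 = -2*√5/9)
√(P(V) + z(-28 - 1*7)) = √(-2*√5/9 + (-2 + (-28 - 1*7))²/3) = √(-2*√5/9 + (-2 + (-28 - 7))²/3) = √(-2*√5/9 + (-2 - 35)²/3) = √(-2*√5/9 + (⅓)*(-37)²) = √(-2*√5/9 + (⅓)*1369) = √(-2*√5/9 + 1369/3) = √(1369/3 - 2*√5/9)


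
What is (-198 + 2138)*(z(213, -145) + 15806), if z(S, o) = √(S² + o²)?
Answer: 30663640 + 1940*√66394 ≈ 3.1164e+7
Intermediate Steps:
(-198 + 2138)*(z(213, -145) + 15806) = (-198 + 2138)*(√(213² + (-145)²) + 15806) = 1940*(√(45369 + 21025) + 15806) = 1940*(√66394 + 15806) = 1940*(15806 + √66394) = 30663640 + 1940*√66394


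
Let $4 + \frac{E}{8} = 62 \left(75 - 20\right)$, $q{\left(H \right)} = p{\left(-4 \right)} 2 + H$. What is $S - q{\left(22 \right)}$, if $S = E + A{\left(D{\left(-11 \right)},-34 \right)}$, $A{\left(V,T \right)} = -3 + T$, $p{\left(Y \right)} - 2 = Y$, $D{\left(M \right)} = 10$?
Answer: $27193$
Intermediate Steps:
$p{\left(Y \right)} = 2 + Y$
$q{\left(H \right)} = -4 + H$ ($q{\left(H \right)} = \left(2 - 4\right) 2 + H = \left(-2\right) 2 + H = -4 + H$)
$E = 27248$ ($E = -32 + 8 \cdot 62 \left(75 - 20\right) = -32 + 8 \cdot 62 \cdot 55 = -32 + 8 \cdot 3410 = -32 + 27280 = 27248$)
$S = 27211$ ($S = 27248 - 37 = 27211$)
$S - q{\left(22 \right)} = 27211 - \left(-4 + 22\right) = 27211 - 18 = 27193$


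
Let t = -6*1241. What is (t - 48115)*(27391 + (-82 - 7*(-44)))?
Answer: -1534428137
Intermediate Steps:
t = -7446
(t - 48115)*(27391 + (-82 - 7*(-44))) = (-7446 - 48115)*(27391 + (-82 - 7*(-44))) = -55561*(27391 + (-82 + 308)) = -55561*(27391 + 226) = -55561*27617 = -1534428137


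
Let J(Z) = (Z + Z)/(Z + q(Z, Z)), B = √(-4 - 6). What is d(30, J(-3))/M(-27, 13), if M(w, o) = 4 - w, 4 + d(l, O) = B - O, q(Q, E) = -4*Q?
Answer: -10/93 + I*√10/31 ≈ -0.10753 + 0.10201*I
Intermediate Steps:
B = I*√10 (B = √(-10) = I*√10 ≈ 3.1623*I)
J(Z) = -⅔ (J(Z) = (Z + Z)/(Z - 4*Z) = (2*Z)/((-3*Z)) = (2*Z)*(-1/(3*Z)) = -⅔)
d(l, O) = -4 - O + I*√10 (d(l, O) = -4 + (I*√10 - O) = -4 + (-O + I*√10) = -4 - O + I*√10)
d(30, J(-3))/M(-27, 13) = (-4 - 1*(-⅔) + I*√10)/(4 - 1*(-27)) = (-4 + ⅔ + I*√10)/(4 + 27) = (-10/3 + I*√10)/31 = (-10/3 + I*√10)*(1/31) = -10/93 + I*√10/31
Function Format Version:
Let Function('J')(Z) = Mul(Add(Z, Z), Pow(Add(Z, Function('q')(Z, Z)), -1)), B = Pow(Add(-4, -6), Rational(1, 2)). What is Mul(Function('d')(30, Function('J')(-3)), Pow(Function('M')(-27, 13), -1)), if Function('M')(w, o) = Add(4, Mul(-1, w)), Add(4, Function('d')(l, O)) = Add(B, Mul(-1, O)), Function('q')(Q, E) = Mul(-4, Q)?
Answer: Add(Rational(-10, 93), Mul(Rational(1, 31), I, Pow(10, Rational(1, 2)))) ≈ Add(-0.10753, Mul(0.10201, I))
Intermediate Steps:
B = Mul(I, Pow(10, Rational(1, 2))) (B = Pow(-10, Rational(1, 2)) = Mul(I, Pow(10, Rational(1, 2))) ≈ Mul(3.1623, I))
Function('J')(Z) = Rational(-2, 3) (Function('J')(Z) = Mul(Add(Z, Z), Pow(Add(Z, Mul(-4, Z)), -1)) = Mul(Mul(2, Z), Pow(Mul(-3, Z), -1)) = Mul(Mul(2, Z), Mul(Rational(-1, 3), Pow(Z, -1))) = Rational(-2, 3))
Function('d')(l, O) = Add(-4, Mul(-1, O), Mul(I, Pow(10, Rational(1, 2)))) (Function('d')(l, O) = Add(-4, Add(Mul(I, Pow(10, Rational(1, 2))), Mul(-1, O))) = Add(-4, Add(Mul(-1, O), Mul(I, Pow(10, Rational(1, 2))))) = Add(-4, Mul(-1, O), Mul(I, Pow(10, Rational(1, 2)))))
Mul(Function('d')(30, Function('J')(-3)), Pow(Function('M')(-27, 13), -1)) = Mul(Add(-4, Mul(-1, Rational(-2, 3)), Mul(I, Pow(10, Rational(1, 2)))), Pow(Add(4, Mul(-1, -27)), -1)) = Mul(Add(-4, Rational(2, 3), Mul(I, Pow(10, Rational(1, 2)))), Pow(Add(4, 27), -1)) = Mul(Add(Rational(-10, 3), Mul(I, Pow(10, Rational(1, 2)))), Pow(31, -1)) = Mul(Add(Rational(-10, 3), Mul(I, Pow(10, Rational(1, 2)))), Rational(1, 31)) = Add(Rational(-10, 93), Mul(Rational(1, 31), I, Pow(10, Rational(1, 2))))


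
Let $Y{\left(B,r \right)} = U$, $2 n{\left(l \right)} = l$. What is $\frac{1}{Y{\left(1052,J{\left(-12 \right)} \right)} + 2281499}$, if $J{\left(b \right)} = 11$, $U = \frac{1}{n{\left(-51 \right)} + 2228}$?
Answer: $\frac{4405}{10050003097} \approx 4.3831 \cdot 10^{-7}$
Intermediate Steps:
$n{\left(l \right)} = \frac{l}{2}$
$U = \frac{2}{4405}$ ($U = \frac{1}{\frac{1}{2} \left(-51\right) + 2228} = \frac{1}{- \frac{51}{2} + 2228} = \frac{1}{\frac{4405}{2}} = \frac{2}{4405} \approx 0.00045403$)
$Y{\left(B,r \right)} = \frac{2}{4405}$
$\frac{1}{Y{\left(1052,J{\left(-12 \right)} \right)} + 2281499} = \frac{1}{\frac{2}{4405} + 2281499} = \frac{1}{\frac{10050003097}{4405}} = \frac{4405}{10050003097}$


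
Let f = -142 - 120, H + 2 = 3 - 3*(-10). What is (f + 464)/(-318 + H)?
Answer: -202/287 ≈ -0.70383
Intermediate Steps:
H = 31 (H = -2 + (3 - 3*(-10)) = -2 + (3 + 30) = -2 + 33 = 31)
f = -262
(f + 464)/(-318 + H) = (-262 + 464)/(-318 + 31) = 202/(-287) = 202*(-1/287) = -202/287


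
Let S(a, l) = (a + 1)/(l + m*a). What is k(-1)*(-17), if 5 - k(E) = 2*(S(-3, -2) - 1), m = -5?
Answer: -1615/13 ≈ -124.23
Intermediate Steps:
S(a, l) = (1 + a)/(l - 5*a) (S(a, l) = (a + 1)/(l - 5*a) = (1 + a)/(l - 5*a))
k(E) = 95/13 (k(E) = 5 - 2*((1 - 3)/(-2 - 5*(-3)) - 1) = 5 - 2*(-2/(-2 + 15) - 1) = 5 - 2*(-2/13 - 1) = 5 - 2*(-15)/13 = 5 - 1*(-30/13) = 5 + 30/13 = 95/13)
k(-1)*(-17) = (95/13)*(-17) = -1615/13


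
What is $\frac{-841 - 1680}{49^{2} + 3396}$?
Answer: $- \frac{2521}{5797} \approx -0.43488$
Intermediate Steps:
$\frac{-841 - 1680}{49^{2} + 3396} = - \frac{2521}{2401 + 3396} = - \frac{2521}{5797}$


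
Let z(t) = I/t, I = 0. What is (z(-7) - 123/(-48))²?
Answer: 1681/256 ≈ 6.5664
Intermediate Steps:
z(t) = 0 (z(t) = 0/t = 0)
(z(-7) - 123/(-48))² = (0 - 123/(-48))² = (0 - 123*(-1/48))² = (0 + 41/16)² = (41/16)² = 1681/256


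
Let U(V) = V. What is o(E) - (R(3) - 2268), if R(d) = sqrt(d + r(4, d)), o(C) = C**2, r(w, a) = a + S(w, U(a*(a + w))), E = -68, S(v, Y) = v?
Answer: 6892 - sqrt(10) ≈ 6888.8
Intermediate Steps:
r(w, a) = a + w
R(d) = sqrt(4 + 2*d) (R(d) = sqrt(d + (d + 4)) = sqrt(d + (4 + d)) = sqrt(4 + 2*d))
o(E) - (R(3) - 2268) = (-68)**2 - (sqrt(4 + 2*3) - 2268) = 4624 - (sqrt(4 + 6) - 2268) = 4624 - (sqrt(10) - 2268) = 4624 - (-2268 + sqrt(10)) = 4624 + (2268 - sqrt(10)) = 6892 - sqrt(10)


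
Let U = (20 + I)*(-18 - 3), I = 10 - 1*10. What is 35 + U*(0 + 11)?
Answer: -4585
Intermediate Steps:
I = 0 (I = 10 - 10 = 0)
U = -420 (U = (20 + 0)*(-18 - 3) = 20*(-21) = -420)
35 + U*(0 + 11) = 35 - 420*(0 + 11) = 35 - 420*11 = 35 - 4620 = -4585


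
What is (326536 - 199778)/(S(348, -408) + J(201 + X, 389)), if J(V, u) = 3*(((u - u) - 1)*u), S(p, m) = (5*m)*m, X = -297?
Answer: 126758/831153 ≈ 0.15251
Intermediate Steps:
S(p, m) = 5*m²
J(V, u) = -3*u (J(V, u) = 3*((0 - 1)*u) = 3*(-u) = -3*u)
(326536 - 199778)/(S(348, -408) + J(201 + X, 389)) = (326536 - 199778)/(5*(-408)² - 3*389) = 126758/(5*166464 - 1167) = 126758/(832320 - 1167) = 126758/831153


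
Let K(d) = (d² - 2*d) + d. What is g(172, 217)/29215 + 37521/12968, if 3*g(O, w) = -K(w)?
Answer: 893563983/378860120 ≈ 2.3586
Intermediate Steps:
K(d) = d² - d
g(O, w) = -w*(-1 + w)/3 (g(O, w) = (-w*(-1 + w))/3 = -w*(-1 + w)/3)
g(172, 217)/29215 + 37521/12968 = ((⅓)*217*(1 - 1*217))/29215 + 37521/12968 = ((⅓)*217*(1 - 217))*(1/29215) + 37521*(1/12968) = ((⅓)*217*(-216))*(1/29215) + 37521/12968 = -15624*1/29215 + 37521/12968 = -15624/29215 + 37521/12968 = 893563983/378860120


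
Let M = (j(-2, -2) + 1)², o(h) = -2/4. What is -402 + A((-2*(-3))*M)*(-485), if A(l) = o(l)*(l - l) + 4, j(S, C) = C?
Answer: -2342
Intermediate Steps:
o(h) = -½ (o(h) = -2*¼ = -½)
M = 1 (M = (-2 + 1)² = (-1)² = 1)
A(l) = 4 (A(l) = -(l - l)/2 + 4 = -½*0 + 4 = 0 + 4 = 4)
-402 + A((-2*(-3))*M)*(-485) = -402 + 4*(-485) = -402 - 1940 = -2342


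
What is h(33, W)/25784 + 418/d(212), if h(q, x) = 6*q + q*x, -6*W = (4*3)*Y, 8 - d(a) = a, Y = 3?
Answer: -209/102 ≈ -2.0490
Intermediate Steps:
d(a) = 8 - a
W = -6 (W = -4*3*3/6 = -2*3 = -1/6*36 = -6)
h(33, W)/25784 + 418/d(212) = (33*(6 - 6))/25784 + 418/(8 - 1*212) = (33*0)*(1/25784) + 418/(8 - 212) = 0*(1/25784) + 418/(-204) = 0 + 418*(-1/204) = 0 - 209/102 = -209/102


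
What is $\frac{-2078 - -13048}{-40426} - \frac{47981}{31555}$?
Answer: $- \frac{1142919128}{637821215} \approx -1.7919$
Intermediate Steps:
$\frac{-2078 - -13048}{-40426} - \frac{47981}{31555} = \left(-2078 + 13048\right) \left(- \frac{1}{40426}\right) - \frac{47981}{31555} = 10970 \left(- \frac{1}{40426}\right) - \frac{47981}{31555} = - \frac{5485}{20213} - \frac{47981}{31555} = - \frac{1142919128}{637821215}$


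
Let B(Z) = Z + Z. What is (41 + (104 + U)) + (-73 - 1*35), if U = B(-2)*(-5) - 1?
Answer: 56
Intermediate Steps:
B(Z) = 2*Z
U = 19 (U = (2*(-2))*(-5) - 1 = -4*(-5) - 1 = 20 - 1 = 19)
(41 + (104 + U)) + (-73 - 1*35) = (41 + (104 + 19)) + (-73 - 1*35) = (41 + 123) + (-73 - 35) = 164 - 108 = 56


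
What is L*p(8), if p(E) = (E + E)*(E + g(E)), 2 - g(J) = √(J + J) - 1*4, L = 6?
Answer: 960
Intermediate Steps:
g(J) = 6 - √2*√J (g(J) = 2 - (√(J + J) - 1*4) = 2 - (√(2*J) - 4) = 2 - (√2*√J - 4) = 2 - (-4 + √2*√J) = 2 + (4 - √2*√J) = 6 - √2*√J)
p(E) = 2*E*(6 + E - √2*√E) (p(E) = (E + E)*(E + (6 - √2*√E)) = (2*E)*(6 + E - √2*√E) = 2*E*(6 + E - √2*√E))
L*p(8) = 6*(2*8*(6 + 8 - √2*√8)) = 6*(2*8*(6 + 8 - √2*2*√2)) = 6*(2*8*(6 + 8 - 4)) = 6*(2*8*10) = 6*160 = 960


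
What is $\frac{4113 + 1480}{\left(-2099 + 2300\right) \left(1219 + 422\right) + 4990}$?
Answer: $\frac{799}{47833} \approx 0.016704$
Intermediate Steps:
$\frac{4113 + 1480}{\left(-2099 + 2300\right) \left(1219 + 422\right) + 4990} = \frac{5593}{201 \cdot 1641 + 4990} = \frac{5593}{329841 + 4990} = \frac{5593}{334831} = 5593 \cdot \frac{1}{334831} = \frac{799}{47833}$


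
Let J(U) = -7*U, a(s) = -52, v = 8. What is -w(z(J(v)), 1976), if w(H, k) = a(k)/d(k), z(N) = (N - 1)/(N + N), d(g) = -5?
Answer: -52/5 ≈ -10.400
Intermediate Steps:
z(N) = (-1 + N)/(2*N) (z(N) = (-1 + N)/((2*N)) = (-1 + N)*(1/(2*N)) = (-1 + N)/(2*N))
w(H, k) = 52/5 (w(H, k) = -52/(-5) = -52*(-⅕) = 52/5)
-w(z(J(v)), 1976) = -1*52/5 = -52/5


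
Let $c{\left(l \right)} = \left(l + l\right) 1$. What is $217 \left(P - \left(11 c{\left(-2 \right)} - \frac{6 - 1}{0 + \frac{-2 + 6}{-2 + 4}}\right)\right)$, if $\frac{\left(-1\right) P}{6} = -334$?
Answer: $\frac{889917}{2} \approx 4.4496 \cdot 10^{5}$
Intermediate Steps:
$P = 2004$ ($P = \left(-6\right) \left(-334\right) = 2004$)
$c{\left(l \right)} = 2 l$ ($c{\left(l \right)} = 2 l 1 = 2 l$)
$217 \left(P - \left(11 c{\left(-2 \right)} - \frac{6 - 1}{0 + \frac{-2 + 6}{-2 + 4}}\right)\right) = 217 \left(2004 + \left(- 11 \cdot 2 \left(-2\right) + \frac{6 - 1}{0 + \frac{-2 + 6}{-2 + 4}}\right)\right) = 217 \left(2004 + \left(\left(-11\right) \left(-4\right) + \frac{5}{0 + \frac{4}{2}}\right)\right) = 217 \left(2004 + \left(44 + \frac{5}{0 + 4 \cdot \frac{1}{2}}\right)\right) = 217 \left(2004 + \left(44 + \frac{5}{0 + 2}\right)\right) = 217 \left(2004 + \left(44 + \frac{5}{2}\right)\right) = 217 \left(2004 + \frac{93}{2}\right) = 217 \cdot \frac{4101}{2} = \frac{889917}{2}$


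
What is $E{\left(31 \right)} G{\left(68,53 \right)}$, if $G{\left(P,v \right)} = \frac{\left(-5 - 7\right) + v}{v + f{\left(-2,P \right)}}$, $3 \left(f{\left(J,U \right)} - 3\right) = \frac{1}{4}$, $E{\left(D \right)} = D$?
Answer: $\frac{15252}{673} \approx 22.663$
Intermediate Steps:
$f{\left(J,U \right)} = \frac{37}{12}$ ($f{\left(J,U \right)} = 3 + \frac{1}{3 \cdot 4} = 3 + \frac{1}{3} \cdot \frac{1}{4} = 3 + \frac{1}{12} = \frac{37}{12}$)
$G{\left(P,v \right)} = \frac{-12 + v}{\frac{37}{12} + v}$ ($G{\left(P,v \right)} = \frac{\left(-5 - 7\right) + v}{v + \frac{37}{12}} = \frac{\left(-5 - 7\right) + v}{\frac{37}{12} + v} = \frac{-12 + v}{\frac{37}{12} + v}$)
$E{\left(31 \right)} G{\left(68,53 \right)} = 31 \frac{12 \left(-12 + 53\right)}{37 + 12 \cdot 53} = 31 \cdot 12 \frac{1}{37 + 636} \cdot 41 = 31 \cdot 12 \cdot \frac{1}{673} \cdot 41 = 31 \cdot \frac{492}{673} = \frac{15252}{673}$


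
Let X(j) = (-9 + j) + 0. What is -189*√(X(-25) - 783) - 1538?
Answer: -1538 - 189*I*√817 ≈ -1538.0 - 5402.2*I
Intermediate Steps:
X(j) = -9 + j
-189*√(X(-25) - 783) - 1538 = -189*√((-9 - 25) - 783) - 1538 = -189*√(-34 - 783) - 1538 = -189*I*√817 - 1538 = -1538 - 189*I*√817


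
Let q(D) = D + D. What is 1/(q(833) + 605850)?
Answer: 1/607516 ≈ 1.6460e-6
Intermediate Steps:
q(D) = 2*D
1/(q(833) + 605850) = 1/(2*833 + 605850) = 1/(1666 + 605850) = 1/607516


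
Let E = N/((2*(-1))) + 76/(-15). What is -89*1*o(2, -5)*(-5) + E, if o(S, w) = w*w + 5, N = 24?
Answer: 199994/15 ≈ 13333.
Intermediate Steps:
o(S, w) = 5 + w² (o(S, w) = w² + 5 = 5 + w²)
E = -256/15 (E = 24/((2*(-1))) + 76/(-15) = 24/(-2) + 76*(-1/15) = 24*(-½) - 76/15 = -12 - 76/15 = -256/15 ≈ -17.067)
-89*1*o(2, -5)*(-5) + E = -89*1*(5 + (-5)²)*(-5) - 256/15 = -89*1*(5 + 25)*(-5) - 256/15 = -89*1*30*(-5) - 256/15 = -2670*(-5) - 256/15 = -89*(-150) - 256/15 = 13350 - 256/15 = 199994/15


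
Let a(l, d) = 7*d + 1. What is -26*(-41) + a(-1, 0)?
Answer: 1067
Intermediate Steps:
a(l, d) = 1 + 7*d
-26*(-41) + a(-1, 0) = -26*(-41) + (1 + 7*0) = 1066 + (1 + 0) = 1066 + 1 = 1067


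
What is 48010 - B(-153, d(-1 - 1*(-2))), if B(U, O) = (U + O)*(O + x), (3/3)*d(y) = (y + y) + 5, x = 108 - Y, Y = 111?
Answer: 48594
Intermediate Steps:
x = -3 (x = 108 - 1*111 = 108 - 111 = -3)
d(y) = 5 + 2*y (d(y) = (y + y) + 5 = 2*y + 5 = 5 + 2*y)
B(U, O) = (-3 + O)*(O + U) (B(U, O) = (U + O)*(O - 3) = (O + U)*(-3 + O) = (-3 + O)*(O + U))
48010 - B(-153, d(-1 - 1*(-2))) = 48010 - ((5 + 2*(-1 - 1*(-2)))**2 - 3*(5 + 2*(-1 - 1*(-2))) - 3*(-153) + (5 + 2*(-1 - 1*(-2)))*(-153)) = 48010 - ((5 + 2*(-1 + 2))**2 - 3*(5 + 2*(-1 + 2)) + 459 + (5 + 2*(-1 + 2))*(-153)) = 48010 - ((5 + 2*1)**2 - 3*(5 + 2*1) + 459 + (5 + 2*1)*(-153)) = 48010 - ((5 + 2)**2 - 3*(5 + 2) + 459 + (5 + 2)*(-153)) = 48010 - (7**2 - 3*7 + 459 + 7*(-153)) = 48010 - (49 - 21 + 459 - 1071) = 48010 - 1*(-584) = 48010 + 584 = 48594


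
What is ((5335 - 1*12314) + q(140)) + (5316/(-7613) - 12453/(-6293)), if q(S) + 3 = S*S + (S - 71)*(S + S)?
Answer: 218595215049/6844087 ≈ 31939.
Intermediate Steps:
q(S) = -3 + S**2 + 2*S*(-71 + S) (q(S) = -3 + (S*S + (S - 71)*(S + S)) = -3 + (S**2 + (-71 + S)*(2*S)) = -3 + (S**2 + 2*S*(-71 + S)) = -3 + S**2 + 2*S*(-71 + S))
((5335 - 1*12314) + q(140)) + (5316/(-7613) - 12453/(-6293)) = ((5335 - 1*12314) + (-3 - 142*140 + 3*140**2)) + (5316/(-7613) - 12453/(-6293)) = ((5335 - 12314) + (-3 - 19880 + 3*19600)) + (5316*(-1/7613) - 12453*(-1/6293)) = (-6979 + (-3 - 19880 + 58800)) + (-5316/7613 + 1779/899) = (-6979 + 38917) + 8764443/6844087 = 31938 + 8764443/6844087 = 218595215049/6844087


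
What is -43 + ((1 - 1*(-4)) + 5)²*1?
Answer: 57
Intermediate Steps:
-43 + ((1 - 1*(-4)) + 5)²*1 = -43 + ((1 + 4) + 5)²*1 = -43 + (5 + 5)²*1 = -43 + 10²*1 = -43 + 100*1 = -43 + 100 = 57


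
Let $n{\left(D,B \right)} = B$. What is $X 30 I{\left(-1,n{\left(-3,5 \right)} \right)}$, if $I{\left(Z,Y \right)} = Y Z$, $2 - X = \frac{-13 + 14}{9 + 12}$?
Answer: $- \frac{2050}{7} \approx -292.86$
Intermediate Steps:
$X = \frac{41}{21}$ ($X = 2 - \frac{-13 + 14}{9 + 12} = 2 - 1 \cdot \frac{1}{21} = 2 - \frac{1}{21} = \frac{41}{21} \approx 1.9524$)
$X 30 I{\left(-1,n{\left(-3,5 \right)} \right)} = \frac{41}{21} \cdot 30 \cdot 5 \left(-1\right) = \frac{410}{7} \left(-5\right) = - \frac{2050}{7}$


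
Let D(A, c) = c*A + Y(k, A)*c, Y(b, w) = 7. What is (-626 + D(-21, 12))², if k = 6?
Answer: 630436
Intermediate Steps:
D(A, c) = 7*c + A*c (D(A, c) = c*A + 7*c = A*c + 7*c = 7*c + A*c)
(-626 + D(-21, 12))² = (-626 + 12*(7 - 21))² = (-626 + 12*(-14))² = (-626 - 168)² = (-794)² = 630436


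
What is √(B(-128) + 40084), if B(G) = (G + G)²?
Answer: 2*√26405 ≈ 324.99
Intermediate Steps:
B(G) = 4*G² (B(G) = (2*G)² = 4*G²)
√(B(-128) + 40084) = √(4*(-128)² + 40084) = √(4*16384 + 40084) = √(65536 + 40084) = √105620 = 2*√26405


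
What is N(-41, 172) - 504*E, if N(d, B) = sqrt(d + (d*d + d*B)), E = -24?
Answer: 12096 + 2*I*sqrt(1353) ≈ 12096.0 + 73.566*I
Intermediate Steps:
N(d, B) = sqrt(d + d**2 + B*d) (N(d, B) = sqrt(d + (d**2 + B*d)) = sqrt(d + d**2 + B*d))
N(-41, 172) - 504*E = sqrt(-41*(1 + 172 - 41)) - 504*(-24) = sqrt(-41*132) - 1*(-12096) = sqrt(-5412) + 12096 = 2*I*sqrt(1353) + 12096 = 12096 + 2*I*sqrt(1353)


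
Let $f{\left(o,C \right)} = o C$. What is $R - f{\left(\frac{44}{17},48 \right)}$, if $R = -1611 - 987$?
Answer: $- \frac{46278}{17} \approx -2722.2$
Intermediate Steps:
$f{\left(o,C \right)} = C o$
$R = -2598$ ($R = -1611 - 987 = -2598$)
$R - f{\left(\frac{44}{17},48 \right)} = -2598 - 48 \cdot \frac{44}{17} = -2598 - \frac{2112}{17} = - \frac{46278}{17}$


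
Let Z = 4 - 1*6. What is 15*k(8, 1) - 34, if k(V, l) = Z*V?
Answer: -274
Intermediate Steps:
Z = -2 (Z = 4 - 6 = -2)
k(V, l) = -2*V
15*k(8, 1) - 34 = 15*(-2*8) - 34 = 15*(-16) - 34 = -240 - 34 = -274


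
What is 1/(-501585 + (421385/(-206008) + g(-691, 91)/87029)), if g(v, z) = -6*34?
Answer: -17928670232/8992788773058517 ≈ -1.9937e-6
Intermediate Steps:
g(v, z) = -204
1/(-501585 + (421385/(-206008) + g(-691, 91)/87029)) = 1/(-501585 + (421385/(-206008) - 204/87029)) = 1/(-501585 + (421385*(-1/206008) - 204*1/87029)) = 1/(-501585 + (-421385/206008 - 204/87029)) = 1/(-501585 - 36714740797/17928670232) = 1/(-8992788773058517/17928670232) = -17928670232/8992788773058517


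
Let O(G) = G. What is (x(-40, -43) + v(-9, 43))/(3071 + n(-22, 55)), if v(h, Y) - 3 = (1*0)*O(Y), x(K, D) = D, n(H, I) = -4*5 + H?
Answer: -40/3029 ≈ -0.013206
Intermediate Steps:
n(H, I) = -20 + H
v(h, Y) = 3 (v(h, Y) = 3 + (1*0)*Y = 3 + 0*Y = 3 + 0 = 3)
(x(-40, -43) + v(-9, 43))/(3071 + n(-22, 55)) = (-43 + 3)/(3071 + (-20 - 22)) = -40/(3071 - 42) = -40/3029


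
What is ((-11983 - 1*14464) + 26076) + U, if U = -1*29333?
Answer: -29704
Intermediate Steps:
U = -29333
((-11983 - 1*14464) + 26076) + U = ((-11983 - 1*14464) + 26076) - 29333 = ((-11983 - 14464) + 26076) - 29333 = (-26447 + 26076) - 29333 = -371 - 29333 = -29704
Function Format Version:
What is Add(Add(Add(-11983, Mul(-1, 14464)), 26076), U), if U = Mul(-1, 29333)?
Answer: -29704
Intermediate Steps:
U = -29333
Add(Add(Add(-11983, Mul(-1, 14464)), 26076), U) = Add(Add(Add(-11983, Mul(-1, 14464)), 26076), -29333) = Add(Add(Add(-11983, -14464), 26076), -29333) = Add(Add(-26447, 26076), -29333) = Add(-371, -29333) = -29704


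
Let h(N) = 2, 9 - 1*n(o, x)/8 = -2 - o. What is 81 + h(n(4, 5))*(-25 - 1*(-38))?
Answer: 107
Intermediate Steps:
n(o, x) = 88 + 8*o (n(o, x) = 72 - 8*(-2 - o) = 72 + (16 + 8*o) = 88 + 8*o)
81 + h(n(4, 5))*(-25 - 1*(-38)) = 81 + 2*(-25 - 1*(-38)) = 81 + 2*(-25 + 38) = 81 + 2*13 = 81 + 26 = 107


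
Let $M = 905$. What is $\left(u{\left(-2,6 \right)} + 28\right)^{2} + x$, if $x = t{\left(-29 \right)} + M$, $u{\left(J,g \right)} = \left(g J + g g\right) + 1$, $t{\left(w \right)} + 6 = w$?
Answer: $3679$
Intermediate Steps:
$t{\left(w \right)} = -6 + w$
$u{\left(J,g \right)} = 1 + g^{2} + J g$ ($u{\left(J,g \right)} = \left(J g + g^{2}\right) + 1 = \left(g^{2} + J g\right) + 1 = 1 + g^{2} + J g$)
$x = 870$ ($x = \left(-6 - 29\right) + 905 = -35 + 905 = 870$)
$\left(u{\left(-2,6 \right)} + 28\right)^{2} + x = \left(\left(1 + 6^{2} - 12\right) + 28\right)^{2} + 870 = \left(\left(1 + 36 - 12\right) + 28\right)^{2} + 870 = \left(25 + 28\right)^{2} + 870 = 53^{2} + 870 = 2809 + 870 = 3679$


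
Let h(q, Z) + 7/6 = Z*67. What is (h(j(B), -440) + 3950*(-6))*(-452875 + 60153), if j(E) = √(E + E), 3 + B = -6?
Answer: 62656242407/3 ≈ 2.0885e+10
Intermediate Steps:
B = -9 (B = -3 - 6 = -9)
j(E) = √2*√E (j(E) = √(2*E) = √2*√E)
h(q, Z) = -7/6 + 67*Z (h(q, Z) = -7/6 + Z*67 = -7/6 + 67*Z)
(h(j(B), -440) + 3950*(-6))*(-452875 + 60153) = ((-7/6 + 67*(-440)) + 3950*(-6))*(-452875 + 60153) = ((-7/6 - 29480) - 23700)*(-392722) = (-176887/6 - 23700)*(-392722) = -319087/6*(-392722) = 62656242407/3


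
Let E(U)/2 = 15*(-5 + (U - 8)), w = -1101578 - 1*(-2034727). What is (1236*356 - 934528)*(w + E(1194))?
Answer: -478973938448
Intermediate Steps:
w = 933149 (w = -1101578 + 2034727 = 933149)
E(U) = -390 + 30*U (E(U) = 2*(15*(-5 + (U - 8))) = 2*(15*(-5 + (-8 + U))) = 2*(15*(-13 + U)) = 2*(-195 + 15*U) = -390 + 30*U)
(1236*356 - 934528)*(w + E(1194)) = (1236*356 - 934528)*(933149 + (-390 + 30*1194)) = (440016 - 934528)*(933149 + (-390 + 35820)) = -494512*(933149 + 35430) = -494512*968579 = -478973938448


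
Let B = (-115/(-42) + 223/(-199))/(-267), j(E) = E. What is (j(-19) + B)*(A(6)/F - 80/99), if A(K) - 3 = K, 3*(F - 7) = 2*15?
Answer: 2841714751/536537034 ≈ 5.2964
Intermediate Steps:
F = 17 (F = 7 + (2*15)/3 = 7 + (⅓)*30 = 7 + 10 = 17)
A(K) = 3 + K
B = -13519/2231586 (B = (-115*(-1/42) + 223*(-1/199))*(-1/267) = (115/42 - 223/199)*(-1/267) = (13519/8358)*(-1/267) = -13519/2231586 ≈ -0.0060580)
(j(-19) + B)*(A(6)/F - 80/99) = (-19 - 13519/2231586)*((3 + 6)/17 - 80/99) = -42413653*(9*(1/17) - 80*1/99)/2231586 = -42413653*(9/17 - 80/99)/2231586 = -42413653/2231586*(-469/1683) = 2841714751/536537034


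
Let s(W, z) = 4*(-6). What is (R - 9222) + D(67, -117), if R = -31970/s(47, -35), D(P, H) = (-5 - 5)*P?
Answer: -102719/12 ≈ -8559.9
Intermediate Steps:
s(W, z) = -24
D(P, H) = -10*P
R = 15985/12 (R = -31970/(-24) = -31970*(-1/24) = 15985/12 ≈ 1332.1)
(R - 9222) + D(67, -117) = (15985/12 - 9222) - 10*67 = -94679/12 - 670 = -102719/12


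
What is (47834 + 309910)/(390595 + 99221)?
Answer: 14906/20409 ≈ 0.73036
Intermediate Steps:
(47834 + 309910)/(390595 + 99221) = 357744/489816 = 357744*(1/489816) = 14906/20409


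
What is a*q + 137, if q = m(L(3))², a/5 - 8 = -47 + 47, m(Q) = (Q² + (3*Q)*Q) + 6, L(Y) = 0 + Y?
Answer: 70697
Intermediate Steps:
L(Y) = Y
m(Q) = 6 + 4*Q² (m(Q) = (Q² + 3*Q²) + 6 = 4*Q² + 6 = 6 + 4*Q²)
a = 40 (a = 40 + 5*(-47 + 47) = 40 + 5*0 = 40 + 0 = 40)
q = 1764 (q = (6 + 4*3²)² = (6 + 4*9)² = (6 + 36)² = 42² = 1764)
a*q + 137 = 40*1764 + 137 = 70560 + 137 = 70697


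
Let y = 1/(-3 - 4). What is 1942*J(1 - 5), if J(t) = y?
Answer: -1942/7 ≈ -277.43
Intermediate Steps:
y = -⅐ (y = 1/(-7) = -⅐ ≈ -0.14286)
J(t) = -⅐
1942*J(1 - 5) = 1942*(-⅐) = -1942/7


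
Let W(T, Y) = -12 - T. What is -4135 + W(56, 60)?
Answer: -4203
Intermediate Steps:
-4135 + W(56, 60) = -4135 + (-12 - 1*56) = -4135 + (-12 - 56) = -4135 - 68 = -4203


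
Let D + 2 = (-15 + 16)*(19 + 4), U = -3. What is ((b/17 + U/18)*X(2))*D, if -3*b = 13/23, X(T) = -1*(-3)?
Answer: -8757/782 ≈ -11.198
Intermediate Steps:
X(T) = 3
b = -13/69 (b = -13/(3*23) = -1/3*13/23 = -13/69 ≈ -0.18841)
D = 21 (D = -2 + (-15 + 16)*(19 + 4) = -2 + 1*23 = -2 + 23 = 21)
((b/17 + U/18)*X(2))*D = ((-13/69/17 - 3/18)*3)*21 = ((-13/69*1/17 - 3*1/18)*3)*21 = ((-13/1173 - 1/6)*3)*21 = -139/782*3*21 = -417/782*21 = -8757/782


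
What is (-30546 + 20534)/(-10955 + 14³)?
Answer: 10012/8211 ≈ 1.2193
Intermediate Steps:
(-30546 + 20534)/(-10955 + 14³) = -10012/(-10955 + 2744) = -10012/(-8211) = -10012*(-1/8211) = 10012/8211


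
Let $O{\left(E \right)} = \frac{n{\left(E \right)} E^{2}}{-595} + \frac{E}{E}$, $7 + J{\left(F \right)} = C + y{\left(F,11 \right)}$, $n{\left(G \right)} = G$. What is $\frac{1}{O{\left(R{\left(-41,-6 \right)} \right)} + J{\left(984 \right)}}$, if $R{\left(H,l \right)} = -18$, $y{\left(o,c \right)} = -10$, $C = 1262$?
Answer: $\frac{595}{747202} \approx 0.0007963$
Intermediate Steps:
$J{\left(F \right)} = 1245$ ($J{\left(F \right)} = -7 + \left(1262 - 10\right) = -7 + 1252 = 1245$)
$O{\left(E \right)} = 1 - \frac{E^{3}}{595}$ ($O{\left(E \right)} = \frac{E E^{2}}{-595} + \frac{E}{E} = E^{3} \left(- \frac{1}{595}\right) + 1 = - \frac{E^{3}}{595} + 1 = 1 - \frac{E^{3}}{595}$)
$\frac{1}{O{\left(R{\left(-41,-6 \right)} \right)} + J{\left(984 \right)}} = \frac{1}{\left(1 - \frac{\left(-18\right)^{3}}{595}\right) + 1245} = \frac{1}{\left(1 - - \frac{5832}{595}\right) + 1245} = \frac{1}{\left(1 + \frac{5832}{595}\right) + 1245} = \frac{1}{\frac{6427}{595} + 1245} = \frac{1}{\frac{747202}{595}} = \frac{595}{747202}$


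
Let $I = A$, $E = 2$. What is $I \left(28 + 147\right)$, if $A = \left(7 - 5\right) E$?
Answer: $700$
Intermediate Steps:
$A = 4$ ($A = \left(7 - 5\right) 2 = 2 \cdot 2 = 4$)
$I = 4$
$I \left(28 + 147\right) = 4 \left(28 + 147\right) = 4 \cdot 175 = 700$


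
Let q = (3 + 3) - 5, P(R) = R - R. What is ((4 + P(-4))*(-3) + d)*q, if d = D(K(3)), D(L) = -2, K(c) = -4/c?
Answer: -14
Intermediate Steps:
P(R) = 0
q = 1 (q = 6 - 5 = 1)
d = -2
((4 + P(-4))*(-3) + d)*q = ((4 + 0)*(-3) - 2)*1 = (4*(-3) - 2)*1 = (-12 - 2)*1 = -14*1 = -14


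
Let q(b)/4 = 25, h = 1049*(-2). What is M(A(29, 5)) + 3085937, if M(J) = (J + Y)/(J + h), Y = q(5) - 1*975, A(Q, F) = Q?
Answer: 6384804499/2069 ≈ 3.0859e+6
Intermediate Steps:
h = -2098
q(b) = 100 (q(b) = 4*25 = 100)
Y = -875 (Y = 100 - 1*975 = 100 - 975 = -875)
M(J) = (-875 + J)/(-2098 + J) (M(J) = (J - 875)/(J - 2098) = (-875 + J)/(-2098 + J))
M(A(29, 5)) + 3085937 = (-875 + 29)/(-2098 + 29) + 3085937 = -846/(-2069) + 3085937 = -1/2069*(-846) + 3085937 = 846/2069 + 3085937 = 6384804499/2069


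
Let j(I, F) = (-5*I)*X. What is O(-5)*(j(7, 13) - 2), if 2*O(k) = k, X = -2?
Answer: -170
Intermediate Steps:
j(I, F) = 10*I (j(I, F) = -5*I*(-2) = 10*I)
O(k) = k/2
O(-5)*(j(7, 13) - 2) = ((½)*(-5))*(10*7 - 2) = -5*(70 - 2)/2 = -5/2*68 = -170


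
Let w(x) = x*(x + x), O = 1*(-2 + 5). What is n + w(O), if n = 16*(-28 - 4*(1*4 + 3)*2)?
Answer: -1326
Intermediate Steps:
O = 3 (O = 1*3 = 3)
w(x) = 2*x² (w(x) = x*(2*x) = 2*x²)
n = -1344 (n = 16*(-28 - 4*(4 + 3)*2) = 16*(-28 - 4*7*2) = 16*(-28 - 28*2) = 16*(-28 - 56) = 16*(-84) = -1344)
n + w(O) = -1344 + 2*3² = -1344 + 2*9 = -1344 + 18 = -1326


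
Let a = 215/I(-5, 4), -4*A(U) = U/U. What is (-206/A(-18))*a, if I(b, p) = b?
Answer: -35432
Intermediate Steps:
A(U) = -¼ (A(U) = -U/(4*U) = -¼*1 = -¼)
a = -43 (a = 215/(-5) = 215*(-⅕) = -43)
(-206/A(-18))*a = -206/(-¼)*(-43) = -206*(-4)*(-43) = 824*(-43) = -35432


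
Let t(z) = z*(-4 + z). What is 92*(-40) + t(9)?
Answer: -3635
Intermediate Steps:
92*(-40) + t(9) = 92*(-40) + 9*(-4 + 9) = -3680 + 9*5 = -3680 + 45 = -3635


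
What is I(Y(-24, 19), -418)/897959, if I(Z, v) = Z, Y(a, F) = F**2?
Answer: 19/47261 ≈ 0.00040202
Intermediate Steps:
I(Y(-24, 19), -418)/897959 = 19**2/897959 = 361*(1/897959) = 19/47261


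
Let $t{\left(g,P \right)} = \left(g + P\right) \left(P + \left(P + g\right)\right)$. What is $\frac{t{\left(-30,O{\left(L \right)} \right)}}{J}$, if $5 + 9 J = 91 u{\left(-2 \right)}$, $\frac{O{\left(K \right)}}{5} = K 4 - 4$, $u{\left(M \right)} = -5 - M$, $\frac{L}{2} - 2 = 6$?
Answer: $- \frac{692550}{139} \approx -4982.4$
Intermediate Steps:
$L = 16$ ($L = 4 + 2 \cdot 6 = 4 + 12 = 16$)
$O{\left(K \right)} = -20 + 20 K$ ($O{\left(K \right)} = 5 \left(K 4 - 4\right) = 5 \left(4 K - 4\right) = 5 \left(-4 + 4 K\right) = -20 + 20 K$)
$t{\left(g,P \right)} = \left(P + g\right) \left(g + 2 P\right)$
$J = - \frac{278}{9}$ ($J = - \frac{5}{9} + \frac{91 \left(-5 - -2\right)}{9} = - \frac{5}{9} + \frac{91 \left(-5 + 2\right)}{9} = - \frac{5}{9} + \frac{91 \left(-3\right)}{9} = - \frac{5}{9} + \frac{1}{9} \left(-273\right) = - \frac{5}{9} - \frac{91}{3} = - \frac{278}{9} \approx -30.889$)
$\frac{t{\left(-30,O{\left(L \right)} \right)}}{J} = \frac{\left(-30\right)^{2} + 2 \left(-20 + 20 \cdot 16\right)^{2} + 3 \left(-20 + 20 \cdot 16\right) \left(-30\right)}{- \frac{278}{9}} = \left(900 + 2 \left(-20 + 320\right)^{2} + 3 \left(-20 + 320\right) \left(-30\right)\right) \left(- \frac{9}{278}\right) = \left(900 + 2 \cdot 300^{2} + 3 \cdot 300 \left(-30\right)\right) \left(- \frac{9}{278}\right) = \left(900 + 2 \cdot 90000 - 27000\right) \left(- \frac{9}{278}\right) = \left(900 + 180000 - 27000\right) \left(- \frac{9}{278}\right) = 153900 \left(- \frac{9}{278}\right) = - \frac{692550}{139}$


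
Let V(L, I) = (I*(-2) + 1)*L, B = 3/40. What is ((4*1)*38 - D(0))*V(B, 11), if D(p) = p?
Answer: -1197/5 ≈ -239.40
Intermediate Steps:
B = 3/40 (B = 3*(1/40) = 3/40 ≈ 0.075000)
V(L, I) = L*(1 - 2*I) (V(L, I) = (-2*I + 1)*L = (1 - 2*I)*L = L*(1 - 2*I))
((4*1)*38 - D(0))*V(B, 11) = ((4*1)*38 - 1*0)*(3*(1 - 2*11)/40) = (4*38 + 0)*(3*(1 - 22)/40) = (152 + 0)*((3/40)*(-21)) = 152*(-63/40) = -1197/5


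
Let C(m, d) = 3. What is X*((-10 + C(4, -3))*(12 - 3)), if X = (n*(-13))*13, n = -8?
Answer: -85176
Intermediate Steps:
X = 1352 (X = -8*(-13)*13 = 104*13 = 1352)
X*((-10 + C(4, -3))*(12 - 3)) = 1352*((-10 + 3)*(12 - 3)) = 1352*(-7*9) = 1352*(-63) = -85176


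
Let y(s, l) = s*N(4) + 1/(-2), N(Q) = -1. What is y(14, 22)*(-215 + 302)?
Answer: -2523/2 ≈ -1261.5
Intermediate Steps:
y(s, l) = -½ - s (y(s, l) = s*(-1) + 1/(-2) = -s - ½ = -½ - s)
y(14, 22)*(-215 + 302) = (-½ - 1*14)*(-215 + 302) = (-½ - 14)*87 = -29/2*87 = -2523/2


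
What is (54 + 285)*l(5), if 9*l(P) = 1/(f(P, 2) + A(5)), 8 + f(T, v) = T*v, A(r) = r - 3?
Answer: 113/12 ≈ 9.4167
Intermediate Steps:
A(r) = -3 + r
f(T, v) = -8 + T*v
l(P) = 1/(9*(-6 + 2*P)) (l(P) = 1/(9*((-8 + P*2) + (-3 + 5))) = 1/(9*((-8 + 2*P) + 2)) = 1/(9*(-6 + 2*P)))
(54 + 285)*l(5) = (54 + 285)*(1/(18*(-3 + 5))) = 339*((1/18)/2) = 339*((1/18)*(½)) = 339*(1/36) = 113/12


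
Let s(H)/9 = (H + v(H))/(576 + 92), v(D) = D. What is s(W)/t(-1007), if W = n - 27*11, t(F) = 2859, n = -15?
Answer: -468/159151 ≈ -0.0029406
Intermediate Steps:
W = -312 (W = -15 - 27*11 = -15 - 297 = -312)
s(H) = 9*H/334 (s(H) = 9*((H + H)/(576 + 92)) = 9*((2*H)/668) = 9*((2*H)*(1/668)) = 9*(H/334) = 9*H/334)
s(W)/t(-1007) = ((9/334)*(-312))/2859 = -1404/167*1/2859 = -468/159151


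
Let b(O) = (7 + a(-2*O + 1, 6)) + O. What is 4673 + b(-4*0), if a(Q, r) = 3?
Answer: 4683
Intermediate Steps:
b(O) = 10 + O (b(O) = (7 + 3) + O = 10 + O)
4673 + b(-4*0) = 4673 + (10 - 4*0) = 4673 + (10 + 0) = 4673 + 10 = 4683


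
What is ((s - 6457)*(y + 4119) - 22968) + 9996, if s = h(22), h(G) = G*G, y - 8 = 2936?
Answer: -42200271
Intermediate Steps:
y = 2944 (y = 8 + 2936 = 2944)
h(G) = G²
s = 484 (s = 22² = 484)
((s - 6457)*(y + 4119) - 22968) + 9996 = ((484 - 6457)*(2944 + 4119) - 22968) + 9996 = (-5973*7063 - 22968) + 9996 = (-42187299 - 22968) + 9996 = -42210267 + 9996 = -42200271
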